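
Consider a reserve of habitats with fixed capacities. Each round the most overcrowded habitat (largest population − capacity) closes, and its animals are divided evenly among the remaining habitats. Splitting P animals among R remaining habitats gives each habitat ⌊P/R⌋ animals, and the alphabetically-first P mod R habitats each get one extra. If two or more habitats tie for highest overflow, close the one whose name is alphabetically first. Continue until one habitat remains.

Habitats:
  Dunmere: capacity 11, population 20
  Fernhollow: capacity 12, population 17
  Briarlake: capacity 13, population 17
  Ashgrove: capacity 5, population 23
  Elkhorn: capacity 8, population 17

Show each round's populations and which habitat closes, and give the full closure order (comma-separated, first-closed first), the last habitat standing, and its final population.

Round 1: Ashgrove=23 Briarlake=17 Dunmere=20 Elkhorn=17 Fernhollow=17 → close Ashgrove (overflow 18)
  23÷4 = 5 each, +1 to first 3
Round 2: Briarlake=23 Dunmere=26 Elkhorn=23 Fernhollow=22 → close Dunmere (overflow 15)
  26÷3 = 8 each, +1 to first 2
Round 3: Briarlake=32 Elkhorn=32 Fernhollow=30 → close Elkhorn (overflow 24)
  32÷2 = 16 each, +1 to first 0
Round 4: Briarlake=48 Fernhollow=46 → close Briarlake (overflow 35)
  48÷1 = 48 each, +1 to first 0

Closure order: Ashgrove, Dunmere, Elkhorn, Briarlake
Last habitat: Fernhollow with 94 animals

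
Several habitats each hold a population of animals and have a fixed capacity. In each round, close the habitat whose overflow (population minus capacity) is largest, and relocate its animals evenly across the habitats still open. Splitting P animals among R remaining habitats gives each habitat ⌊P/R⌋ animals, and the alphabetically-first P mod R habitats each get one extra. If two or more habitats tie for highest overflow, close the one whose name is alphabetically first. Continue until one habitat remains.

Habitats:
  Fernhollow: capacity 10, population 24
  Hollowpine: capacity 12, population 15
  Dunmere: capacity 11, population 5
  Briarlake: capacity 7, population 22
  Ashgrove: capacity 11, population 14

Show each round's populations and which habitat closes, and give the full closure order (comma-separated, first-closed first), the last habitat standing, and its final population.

Closure order: Briarlake, Fernhollow, Ashgrove, Hollowpine
Last habitat: Dunmere with 80 animals

Round 1: Ashgrove=14 Briarlake=22 Dunmere=5 Fernhollow=24 Hollowpine=15 → close Briarlake (overflow 15)
  22÷4 = 5 each, +1 to first 2
Round 2: Ashgrove=20 Dunmere=11 Fernhollow=29 Hollowpine=20 → close Fernhollow (overflow 19)
  29÷3 = 9 each, +1 to first 2
Round 3: Ashgrove=30 Dunmere=21 Hollowpine=29 → close Ashgrove (overflow 19)
  30÷2 = 15 each, +1 to first 0
Round 4: Dunmere=36 Hollowpine=44 → close Hollowpine (overflow 32)
  44÷1 = 44 each, +1 to first 0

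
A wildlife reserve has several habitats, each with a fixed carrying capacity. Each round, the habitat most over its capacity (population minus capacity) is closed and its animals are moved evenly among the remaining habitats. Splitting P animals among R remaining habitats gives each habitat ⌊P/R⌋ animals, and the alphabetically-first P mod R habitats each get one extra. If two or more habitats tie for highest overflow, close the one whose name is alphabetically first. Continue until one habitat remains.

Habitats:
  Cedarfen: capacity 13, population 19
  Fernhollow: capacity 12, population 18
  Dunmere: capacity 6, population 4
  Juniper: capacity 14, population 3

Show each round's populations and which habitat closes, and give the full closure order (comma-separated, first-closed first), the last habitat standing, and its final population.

Closure order: Cedarfen, Fernhollow, Dunmere
Last habitat: Juniper with 44 animals

Round 1: Cedarfen=19 Dunmere=4 Fernhollow=18 Juniper=3 → close Cedarfen (overflow 6)
  19÷3 = 6 each, +1 to first 1
Round 2: Dunmere=11 Fernhollow=24 Juniper=9 → close Fernhollow (overflow 12)
  24÷2 = 12 each, +1 to first 0
Round 3: Dunmere=23 Juniper=21 → close Dunmere (overflow 17)
  23÷1 = 23 each, +1 to first 0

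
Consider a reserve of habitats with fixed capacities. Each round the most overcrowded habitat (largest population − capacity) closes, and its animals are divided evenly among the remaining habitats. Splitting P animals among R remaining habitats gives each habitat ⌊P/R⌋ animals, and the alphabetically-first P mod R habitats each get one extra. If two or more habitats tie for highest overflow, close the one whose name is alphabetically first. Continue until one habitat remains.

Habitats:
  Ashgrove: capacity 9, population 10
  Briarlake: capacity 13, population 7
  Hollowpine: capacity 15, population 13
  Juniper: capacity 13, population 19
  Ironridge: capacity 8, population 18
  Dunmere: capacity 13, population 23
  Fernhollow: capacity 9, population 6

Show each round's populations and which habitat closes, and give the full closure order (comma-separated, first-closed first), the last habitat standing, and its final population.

Closure order: Dunmere, Ironridge, Juniper, Ashgrove, Fernhollow, Briarlake
Last habitat: Hollowpine with 96 animals

Round 1: Ashgrove=10 Briarlake=7 Dunmere=23 Fernhollow=6 Hollowpine=13 Ironridge=18 Juniper=19 → close Dunmere (overflow 10)
  23÷6 = 3 each, +1 to first 5
Round 2: Ashgrove=14 Briarlake=11 Fernhollow=10 Hollowpine=17 Ironridge=22 Juniper=22 → close Ironridge (overflow 14)
  22÷5 = 4 each, +1 to first 2
Round 3: Ashgrove=19 Briarlake=16 Fernhollow=14 Hollowpine=21 Juniper=26 → close Juniper (overflow 13)
  26÷4 = 6 each, +1 to first 2
Round 4: Ashgrove=26 Briarlake=23 Fernhollow=20 Hollowpine=27 → close Ashgrove (overflow 17)
  26÷3 = 8 each, +1 to first 2
Round 5: Briarlake=32 Fernhollow=29 Hollowpine=35 → close Fernhollow (overflow 20)
  29÷2 = 14 each, +1 to first 1
Round 6: Briarlake=47 Hollowpine=49 → close Briarlake (overflow 34)
  47÷1 = 47 each, +1 to first 0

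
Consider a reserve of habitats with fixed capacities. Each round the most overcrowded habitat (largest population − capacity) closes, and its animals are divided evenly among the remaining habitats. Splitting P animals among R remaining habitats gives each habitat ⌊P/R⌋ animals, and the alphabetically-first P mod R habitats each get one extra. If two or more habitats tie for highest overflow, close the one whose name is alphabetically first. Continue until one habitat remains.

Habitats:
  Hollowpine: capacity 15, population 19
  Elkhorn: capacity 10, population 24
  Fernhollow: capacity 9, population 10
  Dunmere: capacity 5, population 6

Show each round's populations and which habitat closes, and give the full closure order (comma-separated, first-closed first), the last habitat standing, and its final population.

Round 1: Dunmere=6 Elkhorn=24 Fernhollow=10 Hollowpine=19 → close Elkhorn (overflow 14)
  24÷3 = 8 each, +1 to first 0
Round 2: Dunmere=14 Fernhollow=18 Hollowpine=27 → close Hollowpine (overflow 12)
  27÷2 = 13 each, +1 to first 1
Round 3: Dunmere=28 Fernhollow=31 → close Dunmere (overflow 23)
  28÷1 = 28 each, +1 to first 0

Closure order: Elkhorn, Hollowpine, Dunmere
Last habitat: Fernhollow with 59 animals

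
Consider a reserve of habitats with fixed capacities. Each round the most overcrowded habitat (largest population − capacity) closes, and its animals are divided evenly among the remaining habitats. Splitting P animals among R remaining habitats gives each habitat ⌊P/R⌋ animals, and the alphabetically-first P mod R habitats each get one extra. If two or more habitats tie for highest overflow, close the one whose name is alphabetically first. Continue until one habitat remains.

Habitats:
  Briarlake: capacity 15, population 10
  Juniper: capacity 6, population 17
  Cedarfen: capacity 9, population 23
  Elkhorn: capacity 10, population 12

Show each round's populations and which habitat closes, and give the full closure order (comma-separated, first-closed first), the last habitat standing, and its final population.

Closure order: Cedarfen, Juniper, Elkhorn
Last habitat: Briarlake with 62 animals

Round 1: Briarlake=10 Cedarfen=23 Elkhorn=12 Juniper=17 → close Cedarfen (overflow 14)
  23÷3 = 7 each, +1 to first 2
Round 2: Briarlake=18 Elkhorn=20 Juniper=24 → close Juniper (overflow 18)
  24÷2 = 12 each, +1 to first 0
Round 3: Briarlake=30 Elkhorn=32 → close Elkhorn (overflow 22)
  32÷1 = 32 each, +1 to first 0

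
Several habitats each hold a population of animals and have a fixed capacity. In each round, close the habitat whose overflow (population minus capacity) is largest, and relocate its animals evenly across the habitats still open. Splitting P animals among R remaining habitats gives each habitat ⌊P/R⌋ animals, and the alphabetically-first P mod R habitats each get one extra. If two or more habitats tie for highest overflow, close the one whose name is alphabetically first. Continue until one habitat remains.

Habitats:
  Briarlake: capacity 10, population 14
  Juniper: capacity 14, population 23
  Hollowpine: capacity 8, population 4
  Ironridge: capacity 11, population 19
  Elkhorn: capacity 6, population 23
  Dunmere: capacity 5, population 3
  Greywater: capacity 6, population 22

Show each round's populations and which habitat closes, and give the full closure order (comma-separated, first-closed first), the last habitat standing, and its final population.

Closure order: Elkhorn, Greywater, Ironridge, Juniper, Briarlake, Dunmere
Last habitat: Hollowpine with 108 animals

Round 1: Briarlake=14 Dunmere=3 Elkhorn=23 Greywater=22 Hollowpine=4 Ironridge=19 Juniper=23 → close Elkhorn (overflow 17)
  23÷6 = 3 each, +1 to first 5
Round 2: Briarlake=18 Dunmere=7 Greywater=26 Hollowpine=8 Ironridge=23 Juniper=26 → close Greywater (overflow 20)
  26÷5 = 5 each, +1 to first 1
Round 3: Briarlake=24 Dunmere=12 Hollowpine=13 Ironridge=28 Juniper=31 → close Ironridge (overflow 17)
  28÷4 = 7 each, +1 to first 0
Round 4: Briarlake=31 Dunmere=19 Hollowpine=20 Juniper=38 → close Juniper (overflow 24)
  38÷3 = 12 each, +1 to first 2
Round 5: Briarlake=44 Dunmere=32 Hollowpine=32 → close Briarlake (overflow 34)
  44÷2 = 22 each, +1 to first 0
Round 6: Dunmere=54 Hollowpine=54 → close Dunmere (overflow 49)
  54÷1 = 54 each, +1 to first 0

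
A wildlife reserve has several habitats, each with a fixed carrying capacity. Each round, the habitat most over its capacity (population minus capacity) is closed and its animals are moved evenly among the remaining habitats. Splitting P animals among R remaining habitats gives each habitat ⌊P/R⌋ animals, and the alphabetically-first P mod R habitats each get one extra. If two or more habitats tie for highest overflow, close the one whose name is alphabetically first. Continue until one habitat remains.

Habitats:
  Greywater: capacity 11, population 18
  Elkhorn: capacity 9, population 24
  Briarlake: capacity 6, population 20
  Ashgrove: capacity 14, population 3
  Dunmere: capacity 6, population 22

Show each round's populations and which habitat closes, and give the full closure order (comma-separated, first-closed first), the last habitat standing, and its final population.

Round 1: Ashgrove=3 Briarlake=20 Dunmere=22 Elkhorn=24 Greywater=18 → close Dunmere (overflow 16)
  22÷4 = 5 each, +1 to first 2
Round 2: Ashgrove=9 Briarlake=26 Elkhorn=29 Greywater=23 → close Briarlake (overflow 20)
  26÷3 = 8 each, +1 to first 2
Round 3: Ashgrove=18 Elkhorn=38 Greywater=31 → close Elkhorn (overflow 29)
  38÷2 = 19 each, +1 to first 0
Round 4: Ashgrove=37 Greywater=50 → close Greywater (overflow 39)
  50÷1 = 50 each, +1 to first 0

Closure order: Dunmere, Briarlake, Elkhorn, Greywater
Last habitat: Ashgrove with 87 animals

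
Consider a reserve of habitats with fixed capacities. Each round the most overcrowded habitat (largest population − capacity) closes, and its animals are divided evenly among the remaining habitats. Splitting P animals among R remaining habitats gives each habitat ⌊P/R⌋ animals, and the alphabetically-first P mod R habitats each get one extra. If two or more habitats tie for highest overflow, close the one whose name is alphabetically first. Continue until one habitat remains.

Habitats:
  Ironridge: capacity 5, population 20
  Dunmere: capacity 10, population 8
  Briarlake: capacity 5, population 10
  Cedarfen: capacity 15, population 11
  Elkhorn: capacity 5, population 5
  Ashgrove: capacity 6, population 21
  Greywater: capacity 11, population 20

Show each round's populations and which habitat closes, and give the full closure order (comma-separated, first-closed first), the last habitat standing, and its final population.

Round 1: Ashgrove=21 Briarlake=10 Cedarfen=11 Dunmere=8 Elkhorn=5 Greywater=20 Ironridge=20 → close Ashgrove (overflow 15)
  21÷6 = 3 each, +1 to first 3
Round 2: Briarlake=14 Cedarfen=15 Dunmere=12 Elkhorn=8 Greywater=23 Ironridge=23 → close Ironridge (overflow 18)
  23÷5 = 4 each, +1 to first 3
Round 3: Briarlake=19 Cedarfen=20 Dunmere=17 Elkhorn=12 Greywater=27 → close Greywater (overflow 16)
  27÷4 = 6 each, +1 to first 3
Round 4: Briarlake=26 Cedarfen=27 Dunmere=24 Elkhorn=18 → close Briarlake (overflow 21)
  26÷3 = 8 each, +1 to first 2
Round 5: Cedarfen=36 Dunmere=33 Elkhorn=26 → close Dunmere (overflow 23)
  33÷2 = 16 each, +1 to first 1
Round 6: Cedarfen=53 Elkhorn=42 → close Cedarfen (overflow 38)
  53÷1 = 53 each, +1 to first 0

Closure order: Ashgrove, Ironridge, Greywater, Briarlake, Dunmere, Cedarfen
Last habitat: Elkhorn with 95 animals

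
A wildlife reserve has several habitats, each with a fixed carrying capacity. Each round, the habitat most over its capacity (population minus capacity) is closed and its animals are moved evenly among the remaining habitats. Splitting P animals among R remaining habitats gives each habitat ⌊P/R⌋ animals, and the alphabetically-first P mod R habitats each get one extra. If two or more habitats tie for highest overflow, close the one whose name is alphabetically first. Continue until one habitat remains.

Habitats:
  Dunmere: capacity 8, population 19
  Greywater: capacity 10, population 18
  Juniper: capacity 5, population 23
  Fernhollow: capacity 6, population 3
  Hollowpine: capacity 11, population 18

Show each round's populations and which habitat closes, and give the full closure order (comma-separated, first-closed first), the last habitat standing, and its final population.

Closure order: Juniper, Dunmere, Greywater, Hollowpine
Last habitat: Fernhollow with 81 animals

Round 1: Dunmere=19 Fernhollow=3 Greywater=18 Hollowpine=18 Juniper=23 → close Juniper (overflow 18)
  23÷4 = 5 each, +1 to first 3
Round 2: Dunmere=25 Fernhollow=9 Greywater=24 Hollowpine=23 → close Dunmere (overflow 17)
  25÷3 = 8 each, +1 to first 1
Round 3: Fernhollow=18 Greywater=32 Hollowpine=31 → close Greywater (overflow 22)
  32÷2 = 16 each, +1 to first 0
Round 4: Fernhollow=34 Hollowpine=47 → close Hollowpine (overflow 36)
  47÷1 = 47 each, +1 to first 0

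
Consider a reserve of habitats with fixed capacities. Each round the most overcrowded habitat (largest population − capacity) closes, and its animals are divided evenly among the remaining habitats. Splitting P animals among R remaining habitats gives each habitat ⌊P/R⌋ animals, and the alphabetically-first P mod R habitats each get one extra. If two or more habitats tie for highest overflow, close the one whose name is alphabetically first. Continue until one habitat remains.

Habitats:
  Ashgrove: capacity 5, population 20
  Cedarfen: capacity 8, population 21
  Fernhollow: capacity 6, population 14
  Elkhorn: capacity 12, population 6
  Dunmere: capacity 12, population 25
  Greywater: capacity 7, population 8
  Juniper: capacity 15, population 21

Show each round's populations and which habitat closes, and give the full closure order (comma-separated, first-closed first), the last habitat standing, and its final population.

Closure order: Ashgrove, Cedarfen, Dunmere, Fernhollow, Juniper, Greywater
Last habitat: Elkhorn with 115 animals

Round 1: Ashgrove=20 Cedarfen=21 Dunmere=25 Elkhorn=6 Fernhollow=14 Greywater=8 Juniper=21 → close Ashgrove (overflow 15)
  20÷6 = 3 each, +1 to first 2
Round 2: Cedarfen=25 Dunmere=29 Elkhorn=9 Fernhollow=17 Greywater=11 Juniper=24 → close Cedarfen (overflow 17)
  25÷5 = 5 each, +1 to first 0
Round 3: Dunmere=34 Elkhorn=14 Fernhollow=22 Greywater=16 Juniper=29 → close Dunmere (overflow 22)
  34÷4 = 8 each, +1 to first 2
Round 4: Elkhorn=23 Fernhollow=31 Greywater=24 Juniper=37 → close Fernhollow (overflow 25)
  31÷3 = 10 each, +1 to first 1
Round 5: Elkhorn=34 Greywater=34 Juniper=47 → close Juniper (overflow 32)
  47÷2 = 23 each, +1 to first 1
Round 6: Elkhorn=58 Greywater=57 → close Greywater (overflow 50)
  57÷1 = 57 each, +1 to first 0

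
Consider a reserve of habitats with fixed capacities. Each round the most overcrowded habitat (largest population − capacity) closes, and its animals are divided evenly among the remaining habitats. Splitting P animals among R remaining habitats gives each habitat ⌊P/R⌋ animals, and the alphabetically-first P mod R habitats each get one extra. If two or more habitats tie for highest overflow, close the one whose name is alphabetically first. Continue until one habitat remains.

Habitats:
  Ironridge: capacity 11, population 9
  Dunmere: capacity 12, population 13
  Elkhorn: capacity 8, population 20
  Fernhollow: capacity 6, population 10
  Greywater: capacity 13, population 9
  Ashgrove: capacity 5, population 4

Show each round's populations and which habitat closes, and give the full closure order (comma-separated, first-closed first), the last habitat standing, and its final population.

Round 1: Ashgrove=4 Dunmere=13 Elkhorn=20 Fernhollow=10 Greywater=9 Ironridge=9 → close Elkhorn (overflow 12)
  20÷5 = 4 each, +1 to first 0
Round 2: Ashgrove=8 Dunmere=17 Fernhollow=14 Greywater=13 Ironridge=13 → close Fernhollow (overflow 8)
  14÷4 = 3 each, +1 to first 2
Round 3: Ashgrove=12 Dunmere=21 Greywater=16 Ironridge=16 → close Dunmere (overflow 9)
  21÷3 = 7 each, +1 to first 0
Round 4: Ashgrove=19 Greywater=23 Ironridge=23 → close Ashgrove (overflow 14)
  19÷2 = 9 each, +1 to first 1
Round 5: Greywater=33 Ironridge=32 → close Ironridge (overflow 21)
  32÷1 = 32 each, +1 to first 0

Closure order: Elkhorn, Fernhollow, Dunmere, Ashgrove, Ironridge
Last habitat: Greywater with 65 animals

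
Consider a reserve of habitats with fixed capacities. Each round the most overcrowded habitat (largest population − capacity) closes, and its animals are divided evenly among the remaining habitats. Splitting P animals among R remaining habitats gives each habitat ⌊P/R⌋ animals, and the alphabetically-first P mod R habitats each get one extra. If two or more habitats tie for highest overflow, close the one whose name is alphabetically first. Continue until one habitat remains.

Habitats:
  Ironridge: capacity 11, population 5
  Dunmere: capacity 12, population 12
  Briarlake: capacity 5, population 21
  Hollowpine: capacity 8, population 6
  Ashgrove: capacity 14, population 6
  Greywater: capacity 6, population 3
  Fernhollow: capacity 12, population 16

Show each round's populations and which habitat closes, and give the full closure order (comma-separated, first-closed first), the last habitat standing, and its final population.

Round 1: Ashgrove=6 Briarlake=21 Dunmere=12 Fernhollow=16 Greywater=3 Hollowpine=6 Ironridge=5 → close Briarlake (overflow 16)
  21÷6 = 3 each, +1 to first 3
Round 2: Ashgrove=10 Dunmere=16 Fernhollow=20 Greywater=6 Hollowpine=9 Ironridge=8 → close Fernhollow (overflow 8)
  20÷5 = 4 each, +1 to first 0
Round 3: Ashgrove=14 Dunmere=20 Greywater=10 Hollowpine=13 Ironridge=12 → close Dunmere (overflow 8)
  20÷4 = 5 each, +1 to first 0
Round 4: Ashgrove=19 Greywater=15 Hollowpine=18 Ironridge=17 → close Hollowpine (overflow 10)
  18÷3 = 6 each, +1 to first 0
Round 5: Ashgrove=25 Greywater=21 Ironridge=23 → close Greywater (overflow 15)
  21÷2 = 10 each, +1 to first 1
Round 6: Ashgrove=36 Ironridge=33 → close Ashgrove (overflow 22)
  36÷1 = 36 each, +1 to first 0

Closure order: Briarlake, Fernhollow, Dunmere, Hollowpine, Greywater, Ashgrove
Last habitat: Ironridge with 69 animals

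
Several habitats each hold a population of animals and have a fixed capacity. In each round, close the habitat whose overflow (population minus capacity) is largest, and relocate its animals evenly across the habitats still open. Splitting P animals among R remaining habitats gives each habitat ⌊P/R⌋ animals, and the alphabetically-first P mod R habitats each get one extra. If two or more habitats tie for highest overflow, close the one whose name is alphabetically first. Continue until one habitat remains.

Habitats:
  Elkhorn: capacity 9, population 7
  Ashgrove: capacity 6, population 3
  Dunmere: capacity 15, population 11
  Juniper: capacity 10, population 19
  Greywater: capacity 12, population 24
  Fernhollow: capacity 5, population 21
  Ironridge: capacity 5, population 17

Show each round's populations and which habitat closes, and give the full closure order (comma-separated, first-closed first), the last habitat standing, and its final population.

Closure order: Fernhollow, Greywater, Ironridge, Juniper, Ashgrove, Dunmere
Last habitat: Elkhorn with 102 animals

Round 1: Ashgrove=3 Dunmere=11 Elkhorn=7 Fernhollow=21 Greywater=24 Ironridge=17 Juniper=19 → close Fernhollow (overflow 16)
  21÷6 = 3 each, +1 to first 3
Round 2: Ashgrove=7 Dunmere=15 Elkhorn=11 Greywater=27 Ironridge=20 Juniper=22 → close Greywater (overflow 15)
  27÷5 = 5 each, +1 to first 2
Round 3: Ashgrove=13 Dunmere=21 Elkhorn=16 Ironridge=25 Juniper=27 → close Ironridge (overflow 20)
  25÷4 = 6 each, +1 to first 1
Round 4: Ashgrove=20 Dunmere=27 Elkhorn=22 Juniper=33 → close Juniper (overflow 23)
  33÷3 = 11 each, +1 to first 0
Round 5: Ashgrove=31 Dunmere=38 Elkhorn=33 → close Ashgrove (overflow 25)
  31÷2 = 15 each, +1 to first 1
Round 6: Dunmere=54 Elkhorn=48 → close Dunmere (overflow 39)
  54÷1 = 54 each, +1 to first 0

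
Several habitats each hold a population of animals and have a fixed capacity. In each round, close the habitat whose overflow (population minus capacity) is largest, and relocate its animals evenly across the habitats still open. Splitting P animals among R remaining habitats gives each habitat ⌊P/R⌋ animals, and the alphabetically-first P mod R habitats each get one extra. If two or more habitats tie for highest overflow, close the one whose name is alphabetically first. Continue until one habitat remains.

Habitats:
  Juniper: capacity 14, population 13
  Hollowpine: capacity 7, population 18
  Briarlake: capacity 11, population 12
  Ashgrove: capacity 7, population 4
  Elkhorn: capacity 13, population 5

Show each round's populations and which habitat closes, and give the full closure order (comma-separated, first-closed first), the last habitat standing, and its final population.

Round 1: Ashgrove=4 Briarlake=12 Elkhorn=5 Hollowpine=18 Juniper=13 → close Hollowpine (overflow 11)
  18÷4 = 4 each, +1 to first 2
Round 2: Ashgrove=9 Briarlake=17 Elkhorn=9 Juniper=17 → close Briarlake (overflow 6)
  17÷3 = 5 each, +1 to first 2
Round 3: Ashgrove=15 Elkhorn=15 Juniper=22 → close Ashgrove (overflow 8)
  15÷2 = 7 each, +1 to first 1
Round 4: Elkhorn=23 Juniper=29 → close Juniper (overflow 15)
  29÷1 = 29 each, +1 to first 0

Closure order: Hollowpine, Briarlake, Ashgrove, Juniper
Last habitat: Elkhorn with 52 animals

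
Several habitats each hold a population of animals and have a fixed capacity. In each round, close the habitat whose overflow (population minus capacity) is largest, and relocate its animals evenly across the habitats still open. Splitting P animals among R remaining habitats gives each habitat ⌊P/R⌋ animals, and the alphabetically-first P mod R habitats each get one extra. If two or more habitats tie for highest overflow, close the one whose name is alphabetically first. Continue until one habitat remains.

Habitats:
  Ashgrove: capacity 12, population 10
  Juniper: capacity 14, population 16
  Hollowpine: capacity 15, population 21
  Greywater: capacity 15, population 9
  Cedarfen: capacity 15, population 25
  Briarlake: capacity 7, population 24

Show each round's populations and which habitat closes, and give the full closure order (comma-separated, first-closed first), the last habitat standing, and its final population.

Closure order: Briarlake, Cedarfen, Hollowpine, Juniper, Ashgrove
Last habitat: Greywater with 105 animals

Round 1: Ashgrove=10 Briarlake=24 Cedarfen=25 Greywater=9 Hollowpine=21 Juniper=16 → close Briarlake (overflow 17)
  24÷5 = 4 each, +1 to first 4
Round 2: Ashgrove=15 Cedarfen=30 Greywater=14 Hollowpine=26 Juniper=20 → close Cedarfen (overflow 15)
  30÷4 = 7 each, +1 to first 2
Round 3: Ashgrove=23 Greywater=22 Hollowpine=33 Juniper=27 → close Hollowpine (overflow 18)
  33÷3 = 11 each, +1 to first 0
Round 4: Ashgrove=34 Greywater=33 Juniper=38 → close Juniper (overflow 24)
  38÷2 = 19 each, +1 to first 0
Round 5: Ashgrove=53 Greywater=52 → close Ashgrove (overflow 41)
  53÷1 = 53 each, +1 to first 0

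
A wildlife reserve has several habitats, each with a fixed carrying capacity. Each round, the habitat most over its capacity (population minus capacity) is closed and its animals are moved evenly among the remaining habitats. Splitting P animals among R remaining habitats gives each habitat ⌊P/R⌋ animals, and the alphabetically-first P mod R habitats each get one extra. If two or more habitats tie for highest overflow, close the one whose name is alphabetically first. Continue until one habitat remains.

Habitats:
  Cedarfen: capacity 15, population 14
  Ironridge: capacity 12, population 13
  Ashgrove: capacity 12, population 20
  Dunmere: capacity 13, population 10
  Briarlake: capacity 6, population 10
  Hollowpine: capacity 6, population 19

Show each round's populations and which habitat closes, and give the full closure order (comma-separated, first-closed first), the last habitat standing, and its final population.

Round 1: Ashgrove=20 Briarlake=10 Cedarfen=14 Dunmere=10 Hollowpine=19 Ironridge=13 → close Hollowpine (overflow 13)
  19÷5 = 3 each, +1 to first 4
Round 2: Ashgrove=24 Briarlake=14 Cedarfen=18 Dunmere=14 Ironridge=16 → close Ashgrove (overflow 12)
  24÷4 = 6 each, +1 to first 0
Round 3: Briarlake=20 Cedarfen=24 Dunmere=20 Ironridge=22 → close Briarlake (overflow 14)
  20÷3 = 6 each, +1 to first 2
Round 4: Cedarfen=31 Dunmere=27 Ironridge=28 → close Cedarfen (overflow 16)
  31÷2 = 15 each, +1 to first 1
Round 5: Dunmere=43 Ironridge=43 → close Ironridge (overflow 31)
  43÷1 = 43 each, +1 to first 0

Closure order: Hollowpine, Ashgrove, Briarlake, Cedarfen, Ironridge
Last habitat: Dunmere with 86 animals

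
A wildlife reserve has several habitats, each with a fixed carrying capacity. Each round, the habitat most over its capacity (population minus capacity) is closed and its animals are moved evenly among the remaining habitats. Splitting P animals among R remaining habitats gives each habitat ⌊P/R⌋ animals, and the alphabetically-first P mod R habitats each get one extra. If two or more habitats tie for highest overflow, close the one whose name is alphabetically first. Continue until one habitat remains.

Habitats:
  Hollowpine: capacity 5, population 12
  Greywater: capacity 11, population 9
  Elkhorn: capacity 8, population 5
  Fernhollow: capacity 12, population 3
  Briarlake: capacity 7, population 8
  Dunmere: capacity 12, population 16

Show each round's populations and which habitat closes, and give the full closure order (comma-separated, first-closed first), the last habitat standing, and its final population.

Round 1: Briarlake=8 Dunmere=16 Elkhorn=5 Fernhollow=3 Greywater=9 Hollowpine=12 → close Hollowpine (overflow 7)
  12÷5 = 2 each, +1 to first 2
Round 2: Briarlake=11 Dunmere=19 Elkhorn=7 Fernhollow=5 Greywater=11 → close Dunmere (overflow 7)
  19÷4 = 4 each, +1 to first 3
Round 3: Briarlake=16 Elkhorn=12 Fernhollow=10 Greywater=15 → close Briarlake (overflow 9)
  16÷3 = 5 each, +1 to first 1
Round 4: Elkhorn=18 Fernhollow=15 Greywater=20 → close Elkhorn (overflow 10)
  18÷2 = 9 each, +1 to first 0
Round 5: Fernhollow=24 Greywater=29 → close Greywater (overflow 18)
  29÷1 = 29 each, +1 to first 0

Closure order: Hollowpine, Dunmere, Briarlake, Elkhorn, Greywater
Last habitat: Fernhollow with 53 animals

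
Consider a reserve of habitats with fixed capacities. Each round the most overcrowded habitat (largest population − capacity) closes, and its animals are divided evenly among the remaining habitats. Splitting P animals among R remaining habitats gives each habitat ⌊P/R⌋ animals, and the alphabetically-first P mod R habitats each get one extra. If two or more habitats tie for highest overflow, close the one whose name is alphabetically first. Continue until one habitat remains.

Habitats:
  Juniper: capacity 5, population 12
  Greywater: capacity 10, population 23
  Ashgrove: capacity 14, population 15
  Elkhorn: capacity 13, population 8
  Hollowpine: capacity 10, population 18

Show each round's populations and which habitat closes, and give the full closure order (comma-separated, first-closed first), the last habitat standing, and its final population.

Round 1: Ashgrove=15 Elkhorn=8 Greywater=23 Hollowpine=18 Juniper=12 → close Greywater (overflow 13)
  23÷4 = 5 each, +1 to first 3
Round 2: Ashgrove=21 Elkhorn=14 Hollowpine=24 Juniper=17 → close Hollowpine (overflow 14)
  24÷3 = 8 each, +1 to first 0
Round 3: Ashgrove=29 Elkhorn=22 Juniper=25 → close Juniper (overflow 20)
  25÷2 = 12 each, +1 to first 1
Round 4: Ashgrove=42 Elkhorn=34 → close Ashgrove (overflow 28)
  42÷1 = 42 each, +1 to first 0

Closure order: Greywater, Hollowpine, Juniper, Ashgrove
Last habitat: Elkhorn with 76 animals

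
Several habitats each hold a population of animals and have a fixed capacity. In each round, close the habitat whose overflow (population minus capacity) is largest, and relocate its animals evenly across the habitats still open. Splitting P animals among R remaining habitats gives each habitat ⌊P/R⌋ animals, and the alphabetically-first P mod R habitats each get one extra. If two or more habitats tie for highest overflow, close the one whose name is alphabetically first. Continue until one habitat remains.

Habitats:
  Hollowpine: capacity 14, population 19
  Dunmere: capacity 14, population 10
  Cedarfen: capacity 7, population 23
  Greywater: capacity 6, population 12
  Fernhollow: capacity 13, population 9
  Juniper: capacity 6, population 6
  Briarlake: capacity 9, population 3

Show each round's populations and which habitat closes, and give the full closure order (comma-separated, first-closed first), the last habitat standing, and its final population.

Round 1: Briarlake=3 Cedarfen=23 Dunmere=10 Fernhollow=9 Greywater=12 Hollowpine=19 Juniper=6 → close Cedarfen (overflow 16)
  23÷6 = 3 each, +1 to first 5
Round 2: Briarlake=7 Dunmere=14 Fernhollow=13 Greywater=16 Hollowpine=23 Juniper=9 → close Greywater (overflow 10)
  16÷5 = 3 each, +1 to first 1
Round 3: Briarlake=11 Dunmere=17 Fernhollow=16 Hollowpine=26 Juniper=12 → close Hollowpine (overflow 12)
  26÷4 = 6 each, +1 to first 2
Round 4: Briarlake=18 Dunmere=24 Fernhollow=22 Juniper=18 → close Juniper (overflow 12)
  18÷3 = 6 each, +1 to first 0
Round 5: Briarlake=24 Dunmere=30 Fernhollow=28 → close Dunmere (overflow 16)
  30÷2 = 15 each, +1 to first 0
Round 6: Briarlake=39 Fernhollow=43 → close Briarlake (overflow 30)
  39÷1 = 39 each, +1 to first 0

Closure order: Cedarfen, Greywater, Hollowpine, Juniper, Dunmere, Briarlake
Last habitat: Fernhollow with 82 animals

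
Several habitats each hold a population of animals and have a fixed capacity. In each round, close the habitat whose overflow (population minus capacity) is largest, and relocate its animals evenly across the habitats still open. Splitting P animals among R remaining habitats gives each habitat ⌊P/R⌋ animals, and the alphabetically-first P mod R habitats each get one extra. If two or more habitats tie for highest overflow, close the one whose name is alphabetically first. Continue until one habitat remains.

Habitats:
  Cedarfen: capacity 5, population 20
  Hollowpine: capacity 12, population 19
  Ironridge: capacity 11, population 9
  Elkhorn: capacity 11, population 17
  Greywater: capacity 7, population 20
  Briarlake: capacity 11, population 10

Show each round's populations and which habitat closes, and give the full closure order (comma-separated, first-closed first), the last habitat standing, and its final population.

Round 1: Briarlake=10 Cedarfen=20 Elkhorn=17 Greywater=20 Hollowpine=19 Ironridge=9 → close Cedarfen (overflow 15)
  20÷5 = 4 each, +1 to first 0
Round 2: Briarlake=14 Elkhorn=21 Greywater=24 Hollowpine=23 Ironridge=13 → close Greywater (overflow 17)
  24÷4 = 6 each, +1 to first 0
Round 3: Briarlake=20 Elkhorn=27 Hollowpine=29 Ironridge=19 → close Hollowpine (overflow 17)
  29÷3 = 9 each, +1 to first 2
Round 4: Briarlake=30 Elkhorn=37 Ironridge=28 → close Elkhorn (overflow 26)
  37÷2 = 18 each, +1 to first 1
Round 5: Briarlake=49 Ironridge=46 → close Briarlake (overflow 38)
  49÷1 = 49 each, +1 to first 0

Closure order: Cedarfen, Greywater, Hollowpine, Elkhorn, Briarlake
Last habitat: Ironridge with 95 animals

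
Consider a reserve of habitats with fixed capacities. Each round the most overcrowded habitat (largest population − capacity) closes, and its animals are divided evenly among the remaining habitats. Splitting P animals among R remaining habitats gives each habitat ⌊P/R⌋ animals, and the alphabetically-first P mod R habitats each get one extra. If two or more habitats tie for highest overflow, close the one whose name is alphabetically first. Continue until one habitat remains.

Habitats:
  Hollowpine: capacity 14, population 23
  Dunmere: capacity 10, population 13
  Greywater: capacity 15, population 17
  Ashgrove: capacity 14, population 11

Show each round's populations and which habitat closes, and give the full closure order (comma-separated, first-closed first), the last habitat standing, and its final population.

Closure order: Hollowpine, Dunmere, Greywater
Last habitat: Ashgrove with 64 animals

Round 1: Ashgrove=11 Dunmere=13 Greywater=17 Hollowpine=23 → close Hollowpine (overflow 9)
  23÷3 = 7 each, +1 to first 2
Round 2: Ashgrove=19 Dunmere=21 Greywater=24 → close Dunmere (overflow 11)
  21÷2 = 10 each, +1 to first 1
Round 3: Ashgrove=30 Greywater=34 → close Greywater (overflow 19)
  34÷1 = 34 each, +1 to first 0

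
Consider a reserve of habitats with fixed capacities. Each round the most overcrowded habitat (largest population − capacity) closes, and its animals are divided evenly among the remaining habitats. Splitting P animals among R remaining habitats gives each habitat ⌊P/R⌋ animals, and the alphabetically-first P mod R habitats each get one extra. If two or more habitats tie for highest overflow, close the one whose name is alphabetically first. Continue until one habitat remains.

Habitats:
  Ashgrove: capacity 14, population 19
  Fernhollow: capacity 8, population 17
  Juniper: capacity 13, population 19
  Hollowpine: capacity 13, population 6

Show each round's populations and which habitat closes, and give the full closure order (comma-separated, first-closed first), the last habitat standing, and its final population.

Round 1: Ashgrove=19 Fernhollow=17 Hollowpine=6 Juniper=19 → close Fernhollow (overflow 9)
  17÷3 = 5 each, +1 to first 2
Round 2: Ashgrove=25 Hollowpine=12 Juniper=24 → close Ashgrove (overflow 11)
  25÷2 = 12 each, +1 to first 1
Round 3: Hollowpine=25 Juniper=36 → close Juniper (overflow 23)
  36÷1 = 36 each, +1 to first 0

Closure order: Fernhollow, Ashgrove, Juniper
Last habitat: Hollowpine with 61 animals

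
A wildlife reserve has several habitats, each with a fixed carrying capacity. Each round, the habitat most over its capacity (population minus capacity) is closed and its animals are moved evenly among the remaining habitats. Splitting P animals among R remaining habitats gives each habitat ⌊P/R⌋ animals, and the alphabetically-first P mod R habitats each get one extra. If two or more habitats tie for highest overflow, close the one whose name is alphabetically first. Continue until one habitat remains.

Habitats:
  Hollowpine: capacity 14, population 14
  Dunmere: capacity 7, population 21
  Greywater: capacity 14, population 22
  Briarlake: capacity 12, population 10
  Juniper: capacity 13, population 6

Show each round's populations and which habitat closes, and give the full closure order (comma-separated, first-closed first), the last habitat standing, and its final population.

Round 1: Briarlake=10 Dunmere=21 Greywater=22 Hollowpine=14 Juniper=6 → close Dunmere (overflow 14)
  21÷4 = 5 each, +1 to first 1
Round 2: Briarlake=16 Greywater=27 Hollowpine=19 Juniper=11 → close Greywater (overflow 13)
  27÷3 = 9 each, +1 to first 0
Round 3: Briarlake=25 Hollowpine=28 Juniper=20 → close Hollowpine (overflow 14)
  28÷2 = 14 each, +1 to first 0
Round 4: Briarlake=39 Juniper=34 → close Briarlake (overflow 27)
  39÷1 = 39 each, +1 to first 0

Closure order: Dunmere, Greywater, Hollowpine, Briarlake
Last habitat: Juniper with 73 animals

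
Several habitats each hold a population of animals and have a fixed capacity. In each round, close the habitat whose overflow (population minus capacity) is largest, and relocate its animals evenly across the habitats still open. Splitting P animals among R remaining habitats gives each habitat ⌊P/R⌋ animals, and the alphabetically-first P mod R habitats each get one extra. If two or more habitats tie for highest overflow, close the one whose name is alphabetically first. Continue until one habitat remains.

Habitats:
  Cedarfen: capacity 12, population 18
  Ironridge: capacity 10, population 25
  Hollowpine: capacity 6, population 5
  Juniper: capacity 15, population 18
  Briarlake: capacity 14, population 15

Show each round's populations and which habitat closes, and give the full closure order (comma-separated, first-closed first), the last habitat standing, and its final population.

Closure order: Ironridge, Cedarfen, Juniper, Briarlake
Last habitat: Hollowpine with 81 animals

Round 1: Briarlake=15 Cedarfen=18 Hollowpine=5 Ironridge=25 Juniper=18 → close Ironridge (overflow 15)
  25÷4 = 6 each, +1 to first 1
Round 2: Briarlake=22 Cedarfen=24 Hollowpine=11 Juniper=24 → close Cedarfen (overflow 12)
  24÷3 = 8 each, +1 to first 0
Round 3: Briarlake=30 Hollowpine=19 Juniper=32 → close Juniper (overflow 17)
  32÷2 = 16 each, +1 to first 0
Round 4: Briarlake=46 Hollowpine=35 → close Briarlake (overflow 32)
  46÷1 = 46 each, +1 to first 0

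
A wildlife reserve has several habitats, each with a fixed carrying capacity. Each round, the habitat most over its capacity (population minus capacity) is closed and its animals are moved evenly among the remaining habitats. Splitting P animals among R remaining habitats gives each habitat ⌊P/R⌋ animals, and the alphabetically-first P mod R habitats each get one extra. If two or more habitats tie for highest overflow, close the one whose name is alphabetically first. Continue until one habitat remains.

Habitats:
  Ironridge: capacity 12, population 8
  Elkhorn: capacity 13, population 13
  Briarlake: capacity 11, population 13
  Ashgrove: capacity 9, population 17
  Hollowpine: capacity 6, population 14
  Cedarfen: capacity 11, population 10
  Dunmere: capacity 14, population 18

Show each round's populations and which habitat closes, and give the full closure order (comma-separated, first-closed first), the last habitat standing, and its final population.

Round 1: Ashgrove=17 Briarlake=13 Cedarfen=10 Dunmere=18 Elkhorn=13 Hollowpine=14 Ironridge=8 → close Ashgrove (overflow 8)
  17÷6 = 2 each, +1 to first 5
Round 2: Briarlake=16 Cedarfen=13 Dunmere=21 Elkhorn=16 Hollowpine=17 Ironridge=10 → close Hollowpine (overflow 11)
  17÷5 = 3 each, +1 to first 2
Round 3: Briarlake=20 Cedarfen=17 Dunmere=24 Elkhorn=19 Ironridge=13 → close Dunmere (overflow 10)
  24÷4 = 6 each, +1 to first 0
Round 4: Briarlake=26 Cedarfen=23 Elkhorn=25 Ironridge=19 → close Briarlake (overflow 15)
  26÷3 = 8 each, +1 to first 2
Round 5: Cedarfen=32 Elkhorn=34 Ironridge=27 → close Cedarfen (overflow 21)
  32÷2 = 16 each, +1 to first 0
Round 6: Elkhorn=50 Ironridge=43 → close Elkhorn (overflow 37)
  50÷1 = 50 each, +1 to first 0

Closure order: Ashgrove, Hollowpine, Dunmere, Briarlake, Cedarfen, Elkhorn
Last habitat: Ironridge with 93 animals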